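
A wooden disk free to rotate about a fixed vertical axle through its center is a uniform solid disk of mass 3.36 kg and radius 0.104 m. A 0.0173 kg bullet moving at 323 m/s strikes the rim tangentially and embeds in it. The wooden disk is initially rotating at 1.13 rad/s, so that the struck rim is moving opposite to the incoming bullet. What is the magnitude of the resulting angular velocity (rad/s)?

About the axle the impulsive forces during the collision are internal, so angular momentum about that axis is conserved.
I_p = ½(3.36)(0.104)² = 0.01817 kg·m². Taking the sense of the bullet's angular momentum as positive, L_{bullet} = m v R = (0.0173)(323)(0.104) = 0.5811 kg·m²/s.
L_i = −I_p ω_p + m v R = −(0.01817)(1.13) + 0.5811 = 0.5606 kg·m²/s.
After sticking, I_f = I_p + m R² = 0.01817 + (0.0173)(0.104)² = 0.01836 kg·m².
ω_f = L_i / I_f = 0.5606 / 0.01836 = 30.54 rad/s.

|ω_f| ≈ 30.5 rad/s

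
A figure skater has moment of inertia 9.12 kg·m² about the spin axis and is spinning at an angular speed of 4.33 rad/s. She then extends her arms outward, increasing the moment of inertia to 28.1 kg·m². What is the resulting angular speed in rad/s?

ω₂ ≈ 1.41 rad/s

Angular momentum about the spin axis is conserved since the torque about it is zero.
ω₂ = I₁ω₁ / I₂ = (9.120)(4.33 rad/s) / (28.10) = 1.405 rad/s.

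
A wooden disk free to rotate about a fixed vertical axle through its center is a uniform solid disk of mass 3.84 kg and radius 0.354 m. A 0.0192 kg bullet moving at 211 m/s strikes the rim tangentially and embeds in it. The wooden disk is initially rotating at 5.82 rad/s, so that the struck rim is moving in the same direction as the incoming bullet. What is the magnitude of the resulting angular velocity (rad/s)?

|ω_f| ≈ 11.7 rad/s

The axle reaction passes through the axle and exerts no torque about it; angular momentum about the axle is conserved through the impact.
I_p = ½(3.84)(0.354)² = 0.2406 kg·m². Taking the sense of the bullet's angular momentum as positive, L_{bullet} = m v R = (0.0192)(211)(0.354) = 1.434 kg·m²/s.
L_i = +I_p ω_p + m v R = +(0.2406)(5.82) + 1.434 = 2.834 kg·m²/s.
After sticking, I_f = I_p + m R² = 0.2406 + (0.0192)(0.354)² = 0.2430 kg·m².
ω_f = L_i / I_f = 2.834 / 0.2430 = 11.66 rad/s.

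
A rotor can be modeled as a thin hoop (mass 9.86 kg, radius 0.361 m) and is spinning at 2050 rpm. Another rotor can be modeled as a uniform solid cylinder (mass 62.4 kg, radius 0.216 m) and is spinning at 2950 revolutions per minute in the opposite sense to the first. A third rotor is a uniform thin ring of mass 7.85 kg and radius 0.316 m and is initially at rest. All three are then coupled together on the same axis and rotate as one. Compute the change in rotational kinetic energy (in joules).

ΔKE ≈ -94800 J

No external torque acts about the common axis, so total angular momentum is conserved.
Moments of inertia: I_A = (9.86)(0.361)² = 1.285 kg·m²; I_B = ½(62.4)(0.216)² = 1.456 kg·m²; I_C = (7.85)(0.316)² = 0.7839 kg·m².
Taking A's sense as positive: L = (1.285)(2050) − (1.456)(2950) = -1660 kg·m²·rpm.
Combined I = 1.285 + 1.456 + 0.7839 = 3.525 kg·m².
ω_f = L / I = -1660 / 3.525 = -471.0 rpm.
KE_i = ½ΣIω² = 99070 J; KE_f = ½(3.525)(49.32)² = 4287 J.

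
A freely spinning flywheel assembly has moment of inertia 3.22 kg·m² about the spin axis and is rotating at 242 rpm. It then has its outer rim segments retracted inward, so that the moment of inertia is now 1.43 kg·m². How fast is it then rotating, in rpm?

No external torque acts about the spin axis, so angular momentum is conserved.
ω₂ = I₁ω₁ / I₂ = (3.220)(242 rpm) / (1.430) = 544.9 rpm.

ω₂ ≈ 545 rpm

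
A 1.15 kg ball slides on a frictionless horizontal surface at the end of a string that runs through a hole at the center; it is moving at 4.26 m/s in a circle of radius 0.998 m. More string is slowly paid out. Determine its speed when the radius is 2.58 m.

v₂ ≈ 1.65 m/s

The only horizontal force on the mass is along the cord (radial), so it exerts no torque about the hole and angular momentum m v r is conserved.
v₂ = v₁ r₁ / r₂ = (4.26)(0.998) / (2.58) = 1.648 m/s.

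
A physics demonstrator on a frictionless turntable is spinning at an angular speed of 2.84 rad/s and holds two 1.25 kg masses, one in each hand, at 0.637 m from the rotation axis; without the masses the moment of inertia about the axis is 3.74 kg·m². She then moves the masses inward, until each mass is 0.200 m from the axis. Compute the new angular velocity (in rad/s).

ω₂ ≈ 3.52 rad/s

Angular momentum about the spin axis is conserved since the torque about it is zero.
I₁ = 3.74 + 2(1.25)(0.637)² = 4.754 kg·m²; I₂ = 3.74 + 2(1.25)(0.200)² = 3.840 kg·m².
ω₂ = I₁ω₁ / I₂ = (4.754)(2.84 rad/s) / (3.840) = 3.516 rad/s.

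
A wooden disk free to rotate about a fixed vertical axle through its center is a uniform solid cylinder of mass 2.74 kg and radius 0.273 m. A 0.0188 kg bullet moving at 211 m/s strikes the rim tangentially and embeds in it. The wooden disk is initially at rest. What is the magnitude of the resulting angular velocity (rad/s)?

|ω_f| ≈ 10.5 rad/s

About the axle the impulsive forces during the collision are internal, so angular momentum about that axis is conserved.
I_p = ½(2.74)(0.273)² = 0.1021 kg·m². Taking the sense of the bullet's angular momentum as positive, L_{bullet} = m v R = (0.0188)(211)(0.273) = 1.083 kg·m²/s.
L_i = 0 + 1.083 = 1.083 kg·m²/s.
After sticking, I_f = I_p + m R² = 0.1021 + (0.0188)(0.273)² = 0.1035 kg·m².
ω_f = L_i / I_f = 1.083 / 0.1035 = 10.46 rad/s.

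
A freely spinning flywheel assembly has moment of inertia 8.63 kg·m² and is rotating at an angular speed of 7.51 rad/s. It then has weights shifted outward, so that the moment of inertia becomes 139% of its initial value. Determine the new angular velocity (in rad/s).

With no external torque about the axis, L is conserved: I₁ω₁ = I₂ω₂.
I₂ = 1.39 × 8.63 = 12.00 kg·m².
ω₂ = I₁ω₁ / I₂ = (8.630)(7.51 rad/s) / (12.00) = 5.403 rad/s.

ω₂ ≈ 5.40 rad/s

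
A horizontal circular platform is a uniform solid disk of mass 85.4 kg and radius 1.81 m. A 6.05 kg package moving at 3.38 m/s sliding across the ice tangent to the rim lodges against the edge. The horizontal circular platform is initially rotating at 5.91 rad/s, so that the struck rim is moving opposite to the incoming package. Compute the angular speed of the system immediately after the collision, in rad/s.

The axle reaction passes through the central axle and exerts no torque about it; angular momentum about the central axle is conserved through the impact.
I_p = ½(85.4)(1.81)² = 139.9 kg·m². Taking the sense of the package's angular momentum as positive, L_{package} = m v R = (6.05)(3.38)(1.81) = 37.01 kg·m²/s.
L_i = −I_p ω_p + m v R = −(139.9)(5.91) + 37.01 = -789.7 kg·m²/s.
After sticking, I_f = I_p + m R² = 139.9 + (6.05)(1.81)² = 159.7 kg·m².
ω_f = L_i / I_f = -789.7 / 159.7 = -4.945 rad/s.

|ω_f| ≈ 4.94 rad/s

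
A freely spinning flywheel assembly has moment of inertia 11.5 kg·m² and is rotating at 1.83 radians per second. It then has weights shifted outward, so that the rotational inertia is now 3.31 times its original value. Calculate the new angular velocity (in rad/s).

ω₂ ≈ 0.553 rad/s

With no external torque about the axis, L is conserved: I₁ω₁ = I₂ω₂.
I₂ = 3.31 × 11.5 = 38.06 kg·m².
ω₂ = I₁ω₁ / I₂ = (11.50)(1.83 rad/s) / (38.06) = 0.5529 rad/s.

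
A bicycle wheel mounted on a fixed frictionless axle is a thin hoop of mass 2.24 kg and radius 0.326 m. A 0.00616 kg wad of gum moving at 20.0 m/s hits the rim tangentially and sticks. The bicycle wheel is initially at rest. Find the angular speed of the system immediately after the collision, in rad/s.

About the axle the impulsive forces during the collision are internal, so angular momentum about that axis is conserved.
I_p = (2.24)(0.326)² = 0.2381 kg·m². Taking the sense of the wad of gum's angular momentum as positive, L_{wad} = m v R = (0.00616)(20.0)(0.326) = 0.04016 kg·m²/s.
L_i = 0 + 0.04016 = 0.04016 kg·m²/s.
After sticking, I_f = I_p + m R² = 0.2381 + (0.00616)(0.326)² = 0.2387 kg·m².
ω_f = L_i / I_f = 0.04016 / 0.2387 = 0.1682 rad/s.

|ω_f| ≈ 0.168 rad/s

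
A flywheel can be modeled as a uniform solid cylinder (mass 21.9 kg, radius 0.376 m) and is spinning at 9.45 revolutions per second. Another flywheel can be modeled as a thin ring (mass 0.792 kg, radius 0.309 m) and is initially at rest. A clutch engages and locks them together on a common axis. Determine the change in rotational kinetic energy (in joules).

No external torque acts about the common axis, so total angular momentum is conserved.
Moments of inertia: I_A = ½(21.9)(0.376)² = 1.548 kg·m²; I_B = (0.792)(0.309)² = 0.07562 kg·m².
Taking A's sense as positive: L = (1.548)(9.45) = 14.63 kg·m²·rev/s.
Combined I = 1.548 + 0.07562 = 1.624 kg·m².
ω_f = L / I = 14.63 / 1.624 = 9.010 rev/s.
KE_i = ½ΣIω² = 2729 J; KE_f = ½(1.624)(56.61)² = 2602 J.

ΔKE ≈ -127 J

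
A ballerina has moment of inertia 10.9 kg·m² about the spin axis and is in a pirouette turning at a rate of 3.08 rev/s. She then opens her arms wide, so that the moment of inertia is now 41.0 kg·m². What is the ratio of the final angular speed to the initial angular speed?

No external torque acts about the spin axis, so angular momentum is conserved.
ω₂/ω₁ = I₁/I₂ = 10.90 / 41.00 = 0.2659.

ω₂/ω₁ ≈ 0.266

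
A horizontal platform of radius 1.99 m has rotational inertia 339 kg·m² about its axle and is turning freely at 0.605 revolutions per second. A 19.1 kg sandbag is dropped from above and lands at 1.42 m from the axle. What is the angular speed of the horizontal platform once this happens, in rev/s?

The added mass arrives with no angular momentum about the axle, and any external torque about the axle is negligible, so the system's angular momentum is conserved.
Added inertia Σmr² = (19.1)(1.42)² = 38.51 kg·m²; I_f = 339.0 + 38.51 = 377.5 kg·m².
ω_f = I_p ω_i / I_f = (339.0)(0.605) / 377.5 = 0.5433 rev/s.

ω_f ≈ 0.543 rev/s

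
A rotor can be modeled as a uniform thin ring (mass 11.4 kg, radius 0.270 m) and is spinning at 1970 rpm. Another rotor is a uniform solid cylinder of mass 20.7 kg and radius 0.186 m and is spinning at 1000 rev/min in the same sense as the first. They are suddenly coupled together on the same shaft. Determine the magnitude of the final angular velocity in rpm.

|ω_f| ≈ 1680 rpm

The coupling torques are internal; angular momentum about the shared axis is conserved.
Moments of inertia: I_A = (11.4)(0.270)² = 0.8311 kg·m²; I_B = ½(20.7)(0.186)² = 0.3581 kg·m².
Taking A's sense as positive: L = (0.8311)(1970) + (0.3581)(1000) = 1995 kg·m²·rpm.
Combined I = 0.8311 + 0.3581 = 1.189 kg·m².
ω_f = L / I = 1995 / 1.189 = 1678 rpm.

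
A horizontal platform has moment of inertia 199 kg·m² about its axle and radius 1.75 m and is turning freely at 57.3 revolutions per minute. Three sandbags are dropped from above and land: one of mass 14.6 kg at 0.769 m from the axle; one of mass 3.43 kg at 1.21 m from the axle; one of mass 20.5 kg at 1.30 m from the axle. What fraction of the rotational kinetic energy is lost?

fraction ≈ 0.195

The added mass arrives with no angular momentum about the axle, and any external torque about the axle is negligible, so the system's angular momentum is conserved.
Added inertia Σmr² = (14.6)(0.769)² + (3.43)(1.21)² + (20.5)(1.30)² = 48.30 kg·m²; I_f = 199.0 + 48.30 = 247.3 kg·m².
ω_f = I_p ω_i / I_f = (199.0)(57.3) / 247.3 = 46.11 rpm.
KE_i = ½(199.0)(6.000 rad/s)² = 3583 J; KE_f = ½(247.3)(4.828)² = 2883 J.
Fraction lost = 0.1953.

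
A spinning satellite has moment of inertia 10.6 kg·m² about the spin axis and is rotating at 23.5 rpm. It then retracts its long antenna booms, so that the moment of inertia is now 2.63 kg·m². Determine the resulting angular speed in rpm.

No external torque acts about the spin axis, so angular momentum is conserved.
ω₂ = I₁ω₁ / I₂ = (10.60)(23.5 rpm) / (2.630) = 94.71 rpm.

ω₂ ≈ 94.7 rpm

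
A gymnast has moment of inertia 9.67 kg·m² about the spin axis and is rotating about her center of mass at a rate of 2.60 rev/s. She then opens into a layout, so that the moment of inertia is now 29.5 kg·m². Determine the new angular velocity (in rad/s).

ω₂ ≈ 5.35 rad/s

Angular momentum about the spin axis is conserved since the torque about it is zero.
ω₂ = I₁ω₁ / I₂ = (9.670)(2.60 rev/s) / (29.50) = 0.8523 rev/s = 5.355 rad/s.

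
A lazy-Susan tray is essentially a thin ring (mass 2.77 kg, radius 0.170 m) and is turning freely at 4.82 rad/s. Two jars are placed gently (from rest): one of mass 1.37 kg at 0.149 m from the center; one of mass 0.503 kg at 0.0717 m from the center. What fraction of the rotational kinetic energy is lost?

The added mass arrives with no angular momentum about the center, and any external torque about the center is negligible, so the system's angular momentum is conserved.
I_p = (2.77)(0.170)² = 0.08005 kg·m².
Added inertia Σmr² = (1.37)(0.149)² + (0.503)(0.0717)² = 0.03300 kg·m²; I_f = 0.08005 + 0.03300 = 0.1131 kg·m².
ω_f = I_p ω_i / I_f = (0.08005)(4.82) / 0.1131 = 3.413 rad/s.
KE_i = ½(0.08005)(4.820 rad/s)² = 0.9299 J; KE_f = ½(0.1131)(3.413)² = 0.6585 J.
Fraction lost = 0.2919.

fraction ≈ 0.292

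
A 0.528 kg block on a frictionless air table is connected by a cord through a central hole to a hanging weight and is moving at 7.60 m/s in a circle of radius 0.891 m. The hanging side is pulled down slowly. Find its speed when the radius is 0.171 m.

v₂ ≈ 39.6 m/s

Central (radial) force ⇒ zero torque about the center ⇒ m v r is constant.
v₂ = v₁ r₁ / r₂ = (7.60)(0.891) / (0.171) = 39.60 m/s.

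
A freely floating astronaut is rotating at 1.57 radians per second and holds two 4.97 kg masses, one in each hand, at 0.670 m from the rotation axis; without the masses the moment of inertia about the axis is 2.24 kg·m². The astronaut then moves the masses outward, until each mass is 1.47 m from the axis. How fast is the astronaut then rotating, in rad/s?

ω₂ ≈ 0.444 rad/s

No external torque acts about the spin axis, so angular momentum is conserved.
I₁ = 2.24 + 2(4.97)(0.670)² = 6.702 kg·m²; I₂ = 2.24 + 2(4.97)(1.47)² = 23.72 kg·m².
ω₂ = I₁ω₁ / I₂ = (6.702)(1.57 rad/s) / (23.72) = 0.4436 rad/s.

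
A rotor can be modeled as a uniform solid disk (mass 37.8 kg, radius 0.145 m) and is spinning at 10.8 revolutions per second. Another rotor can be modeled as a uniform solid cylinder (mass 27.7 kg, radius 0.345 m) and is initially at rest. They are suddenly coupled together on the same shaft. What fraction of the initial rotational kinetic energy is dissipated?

fraction ≈ 0.806

The coupling torques are internal; angular momentum about the shared axis is conserved.
Moments of inertia: I_A = ½(37.8)(0.145)² = 0.3974 kg·m²; I_B = ½(27.7)(0.345)² = 1.648 kg·m².
Taking A's sense as positive: L = (0.3974)(10.8) = 4.292 kg·m²·rev/s.
Combined I = 0.3974 + 1.648 = 2.046 kg·m².
ω_f = L / I = 4.292 / 2.046 = 2.098 rev/s.
KE_i = ½ΣIω² = 914.9 J; KE_f = ½(2.046)(13.18)² = 177.7 J.
Fraction dissipated = (KE_i − KE_f)/KE_i = 0.8058.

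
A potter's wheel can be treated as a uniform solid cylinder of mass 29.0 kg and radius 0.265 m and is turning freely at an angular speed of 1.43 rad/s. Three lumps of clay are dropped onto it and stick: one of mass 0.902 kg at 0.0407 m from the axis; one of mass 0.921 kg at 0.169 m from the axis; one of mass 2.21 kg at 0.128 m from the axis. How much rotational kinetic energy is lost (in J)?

energy lost ≈ 0.0616 J

The added mass arrives with no angular momentum about the axis, and any external torque about the axis is negligible, so the system's angular momentum is conserved.
I_p = ½(29.0)(0.265)² = 1.018 kg·m².
Added inertia Σmr² = (0.902)(0.0407)² + (0.921)(0.169)² + (2.21)(0.128)² = 0.06401 kg·m²; I_f = 1.018 + 0.06401 = 1.082 kg·m².
ω_f = I_p ω_i / I_f = (1.018)(1.43) / 1.082 = 1.345 rad/s.
KE_i = ½(1.018)(1.430 rad/s)² = 1.041 J; KE_f = ½(1.082)(1.345)² = 0.9795 J.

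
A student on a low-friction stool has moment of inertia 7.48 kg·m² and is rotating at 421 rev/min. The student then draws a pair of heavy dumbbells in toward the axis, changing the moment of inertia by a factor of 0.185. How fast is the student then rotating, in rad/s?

ω₂ ≈ 238 rad/s

With no external torque about the axis, L is conserved: I₁ω₁ = I₂ω₂.
I₂ = 0.185 × 7.48 = 1.384 kg·m².
ω₂ = I₁ω₁ / I₂ = (7.480)(421 rpm) / (1.384) = 2276 rpm = 238.3 rad/s.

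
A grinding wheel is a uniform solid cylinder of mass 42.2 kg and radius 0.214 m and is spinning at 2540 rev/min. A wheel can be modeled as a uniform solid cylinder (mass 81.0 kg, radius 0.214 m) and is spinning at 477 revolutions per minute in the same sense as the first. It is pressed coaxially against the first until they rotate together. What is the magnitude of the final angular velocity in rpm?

The coupling torques are internal; angular momentum about the shared axis is conserved.
Moments of inertia: I_A = ½(42.2)(0.214)² = 0.9663 kg·m²; I_B = ½(81.0)(0.214)² = 1.855 kg·m².
Taking A's sense as positive: L = (0.9663)(2540) + (1.855)(477) = 3339 kg·m²·rpm.
Combined I = 0.9663 + 1.855 = 2.821 kg·m².
ω_f = L / I = 3339 / 2.821 = 1184 rpm.

|ω_f| ≈ 1180 rpm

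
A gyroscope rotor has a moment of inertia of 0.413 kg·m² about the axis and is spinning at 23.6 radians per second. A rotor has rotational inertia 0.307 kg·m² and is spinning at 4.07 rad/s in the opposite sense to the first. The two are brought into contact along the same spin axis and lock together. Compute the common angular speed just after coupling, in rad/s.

The coupling torques are internal; angular momentum about the shared axis is conserved.
Taking A's sense as positive: L = (0.4130)(23.6) − (0.3070)(4.07) = 8.497 kg·m²·rad/s.
Combined I = 0.4130 + 0.3070 = 0.7200 kg·m².
ω_f = L / I = 8.497 / 0.7200 = 11.80 rad/s.

|ω_f| ≈ 11.8 rad/s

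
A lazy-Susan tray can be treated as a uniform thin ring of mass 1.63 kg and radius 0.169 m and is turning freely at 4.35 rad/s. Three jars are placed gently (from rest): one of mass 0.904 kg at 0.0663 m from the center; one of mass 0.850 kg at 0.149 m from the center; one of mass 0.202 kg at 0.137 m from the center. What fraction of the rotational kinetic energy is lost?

The added mass arrives with no angular momentum about the center, and any external torque about the center is negligible, so the system's angular momentum is conserved.
I_p = (1.63)(0.169)² = 0.04655 kg·m².
Added inertia Σmr² = (0.904)(0.0663)² + (0.850)(0.149)² + (0.202)(0.137)² = 0.02664 kg·m²; I_f = 0.04655 + 0.02664 = 0.07319 kg·m².
ω_f = I_p ω_i / I_f = (0.04655)(4.35) / 0.07319 = 2.767 rad/s.
KE_i = ½(0.04655)(4.350 rad/s)² = 0.4405 J; KE_f = ½(0.07319)(2.767)² = 0.2802 J.
Fraction lost = 0.3639.

fraction ≈ 0.364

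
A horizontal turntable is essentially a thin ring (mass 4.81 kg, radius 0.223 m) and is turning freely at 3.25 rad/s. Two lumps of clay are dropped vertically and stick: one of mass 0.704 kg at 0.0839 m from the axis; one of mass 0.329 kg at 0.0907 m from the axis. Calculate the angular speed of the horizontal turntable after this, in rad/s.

The added mass arrives with no angular momentum about the axis, and any external torque about the axis is negligible, so the system's angular momentum is conserved.
I_p = (4.81)(0.223)² = 0.2392 kg·m².
Added inertia Σmr² = (0.704)(0.0839)² + (0.329)(0.0907)² = 0.007662 kg·m²; I_f = 0.2392 + 0.007662 = 0.2469 kg·m².
ω_f = I_p ω_i / I_f = (0.2392)(3.25) / 0.2469 = 3.149 rad/s.

ω_f ≈ 3.15 rad/s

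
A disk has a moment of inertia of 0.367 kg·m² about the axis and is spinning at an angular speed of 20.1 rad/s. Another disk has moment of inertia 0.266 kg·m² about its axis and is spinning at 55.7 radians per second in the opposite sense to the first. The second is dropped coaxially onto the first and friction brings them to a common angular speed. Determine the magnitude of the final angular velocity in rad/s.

The coupling torques are internal; angular momentum about the shared axis is conserved.
Taking A's sense as positive: L = (0.3670)(20.1) − (0.2660)(55.7) = -7.440 kg·m²·rad/s.
Combined I = 0.3670 + 0.2660 = 0.6330 kg·m².
ω_f = L / I = -7.440 / 0.6330 = -11.75 rad/s.

|ω_f| ≈ 11.8 rad/s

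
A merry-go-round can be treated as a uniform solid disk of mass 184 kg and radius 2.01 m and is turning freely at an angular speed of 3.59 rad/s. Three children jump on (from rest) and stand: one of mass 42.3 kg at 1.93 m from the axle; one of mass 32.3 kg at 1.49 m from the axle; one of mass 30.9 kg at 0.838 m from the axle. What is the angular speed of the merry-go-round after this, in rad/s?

The added mass arrives with no angular momentum about the axle, and any external torque about the axle is negligible, so the system's angular momentum is conserved.
I_p = ½(184)(2.01)² = 371.7 kg·m².
Added inertia Σmr² = (42.3)(1.93)² + (32.3)(1.49)² + (30.9)(0.838)² = 251.0 kg·m²; I_f = 371.7 + 251.0 = 622.7 kg·m².
ω_f = I_p ω_i / I_f = (371.7)(3.59) / 622.7 = 2.143 rad/s.

ω_f ≈ 2.14 rad/s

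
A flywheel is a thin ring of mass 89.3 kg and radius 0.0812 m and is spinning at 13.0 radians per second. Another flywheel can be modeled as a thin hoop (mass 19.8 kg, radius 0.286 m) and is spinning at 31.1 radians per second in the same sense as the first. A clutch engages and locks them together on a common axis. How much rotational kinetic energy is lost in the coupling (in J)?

ΔKE lost ≈ 70.7 J

No external torque acts about the common axis, so total angular momentum is conserved.
Moments of inertia: I_A = (89.3)(0.0812)² = 0.5888 kg·m²; I_B = (19.8)(0.286)² = 1.620 kg·m².
Taking A's sense as positive: L = (0.5888)(13.0) + (1.620)(31.1) = 58.02 kg·m²·rad/s.
Combined I = 0.5888 + 1.620 = 2.208 kg·m².
ω_f = L / I = 58.02 / 2.208 = 26.27 rad/s.
KE_i = ½ΣIω² = 833.0 J; KE_f = ½(2.208)(26.27)² = 762.2 J.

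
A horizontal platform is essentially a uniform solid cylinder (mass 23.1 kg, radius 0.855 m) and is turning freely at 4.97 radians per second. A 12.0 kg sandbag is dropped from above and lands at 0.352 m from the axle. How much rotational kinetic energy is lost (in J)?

No external torque acts about the axle; L_before = L_after.
I_p = ½(23.1)(0.855)² = 8.443 kg·m².
Added inertia Σmr² = (12.0)(0.352)² = 1.487 kg·m²; I_f = 8.443 + 1.487 = 9.930 kg·m².
ω_f = I_p ω_i / I_f = (8.443)(4.97) / 9.930 = 4.226 rad/s.
KE_i = ½(8.443)(4.970 rad/s)² = 104.3 J; KE_f = ½(9.930)(4.226)² = 88.67 J.

energy lost ≈ 15.6 J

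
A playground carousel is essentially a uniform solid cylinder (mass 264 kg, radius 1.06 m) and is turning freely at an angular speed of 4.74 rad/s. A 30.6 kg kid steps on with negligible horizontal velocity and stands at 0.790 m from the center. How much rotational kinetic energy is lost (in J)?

The added mass arrives with no angular momentum about the center, and any external torque about the center is negligible, so the system's angular momentum is conserved.
I_p = ½(264)(1.06)² = 148.3 kg·m².
Added inertia Σmr² = (30.6)(0.790)² = 19.10 kg·m²; I_f = 148.3 + 19.10 = 167.4 kg·m².
ω_f = I_p ω_i / I_f = (148.3)(4.74) / 167.4 = 4.199 rad/s.
KE_i = ½(148.3)(4.740 rad/s)² = 1666 J; KE_f = ½(167.4)(4.199)² = 1476 J.

energy lost ≈ 190 J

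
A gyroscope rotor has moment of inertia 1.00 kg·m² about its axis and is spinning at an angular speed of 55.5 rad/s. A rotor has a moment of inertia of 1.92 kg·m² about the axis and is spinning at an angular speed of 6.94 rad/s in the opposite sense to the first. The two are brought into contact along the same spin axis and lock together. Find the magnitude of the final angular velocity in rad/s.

|ω_f| ≈ 14.4 rad/s

No external torque acts about the common axis, so total angular momentum is conserved.
Taking A's sense as positive: L = (1.000)(55.5) − (1.920)(6.94) = 42.18 kg·m²·rad/s.
Combined I = 1.000 + 1.920 = 2.920 kg·m².
ω_f = L / I = 42.18 / 2.920 = 14.44 rad/s.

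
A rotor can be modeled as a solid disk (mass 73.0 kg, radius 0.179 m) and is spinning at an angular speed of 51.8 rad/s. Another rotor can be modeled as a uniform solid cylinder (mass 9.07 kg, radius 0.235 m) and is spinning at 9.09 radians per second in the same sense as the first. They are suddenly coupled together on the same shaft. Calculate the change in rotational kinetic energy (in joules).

ΔKE ≈ -188 J

The coupling torques are internal; angular momentum about the shared axis is conserved.
Moments of inertia: I_A = ½(73.0)(0.179)² = 1.169 kg·m²; I_B = ½(9.07)(0.235)² = 0.2504 kg·m².
Taking A's sense as positive: L = (1.169)(51.8) + (0.2504)(9.09) = 62.86 kg·m²·rad/s.
Combined I = 1.169 + 0.2504 = 1.420 kg·m².
ω_f = L / I = 62.86 / 1.420 = 44.27 rad/s.
KE_i = ½ΣIω² = 1579 J; KE_f = ½(1.420)(44.27)² = 1391 J.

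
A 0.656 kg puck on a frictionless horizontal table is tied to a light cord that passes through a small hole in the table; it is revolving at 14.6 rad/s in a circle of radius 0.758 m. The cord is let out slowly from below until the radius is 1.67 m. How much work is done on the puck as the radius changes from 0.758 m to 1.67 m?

The constraining force is radial, so m r² ω about the center is conserved.
ω₂ = ω₁ (r₁/r₂)² = (14.6)(0.758/1.67)² = 3.008 rad/s.
W = ΔKE = ½m(v₂² − v₁²) = -31.90 J.

W ≈ -31.9 J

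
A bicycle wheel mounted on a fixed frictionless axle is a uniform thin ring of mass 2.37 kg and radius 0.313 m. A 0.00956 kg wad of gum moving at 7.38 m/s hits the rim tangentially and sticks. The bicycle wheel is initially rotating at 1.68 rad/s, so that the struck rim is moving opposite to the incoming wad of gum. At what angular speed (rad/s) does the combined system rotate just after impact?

|ω_f| ≈ 1.58 rad/s

The axle reaction passes through the axle and exerts no torque about it; angular momentum about the axle is conserved through the impact.
I_p = (2.37)(0.313)² = 0.2322 kg·m². Taking the sense of the wad of gum's angular momentum as positive, L_{wad} = m v R = (0.00956)(7.38)(0.313) = 0.02208 kg·m²/s.
L_i = −I_p ω_p + m v R = −(0.2322)(1.68) + 0.02208 = -0.3680 kg·m²/s.
After sticking, I_f = I_p + m R² = 0.2322 + (0.00956)(0.313)² = 0.2331 kg·m².
ω_f = L_i / I_f = -0.3680 / 0.2331 = -1.579 rad/s.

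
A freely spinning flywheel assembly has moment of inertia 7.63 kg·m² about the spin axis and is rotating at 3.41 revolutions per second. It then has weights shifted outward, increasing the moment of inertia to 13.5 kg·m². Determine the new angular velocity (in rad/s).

ω₂ ≈ 12.1 rad/s

With no external torque about the axis, L is conserved: I₁ω₁ = I₂ω₂.
ω₂ = I₁ω₁ / I₂ = (7.630)(3.41 rev/s) / (13.50) = 1.927 rev/s = 12.11 rad/s.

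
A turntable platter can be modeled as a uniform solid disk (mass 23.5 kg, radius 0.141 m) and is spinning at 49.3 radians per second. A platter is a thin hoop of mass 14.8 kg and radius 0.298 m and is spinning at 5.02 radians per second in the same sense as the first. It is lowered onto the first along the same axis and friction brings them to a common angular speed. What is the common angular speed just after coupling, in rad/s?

|ω_f| ≈ 11.7 rad/s

No external torque acts about the common axis, so total angular momentum is conserved.
Moments of inertia: I_A = ½(23.5)(0.141)² = 0.2336 kg·m²; I_B = (14.8)(0.298)² = 1.314 kg·m².
Taking A's sense as positive: L = (0.2336)(49.3) + (1.314)(5.02) = 18.11 kg·m²·rad/s.
Combined I = 0.2336 + 1.314 = 1.548 kg·m².
ω_f = L / I = 18.11 / 1.548 = 11.70 rad/s.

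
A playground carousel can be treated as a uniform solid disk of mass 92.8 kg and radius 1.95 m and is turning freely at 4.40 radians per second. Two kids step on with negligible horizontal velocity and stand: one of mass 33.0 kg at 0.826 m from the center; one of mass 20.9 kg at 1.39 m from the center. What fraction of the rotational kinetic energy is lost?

The added mass arrives with no angular momentum about the center, and any external torque about the center is negligible, so the system's angular momentum is conserved.
I_p = ½(92.8)(1.95)² = 176.4 kg·m².
Added inertia Σmr² = (33.0)(0.826)² + (20.9)(1.39)² = 62.90 kg·m²; I_f = 176.4 + 62.90 = 239.3 kg·m².
ω_f = I_p ω_i / I_f = (176.4)(4.40) / 239.3 = 3.244 rad/s.
KE_i = ½(176.4)(4.400 rad/s)² = 1708 J; KE_f = ½(239.3)(3.244)² = 1259 J.
Fraction lost = 0.2628.

fraction ≈ 0.263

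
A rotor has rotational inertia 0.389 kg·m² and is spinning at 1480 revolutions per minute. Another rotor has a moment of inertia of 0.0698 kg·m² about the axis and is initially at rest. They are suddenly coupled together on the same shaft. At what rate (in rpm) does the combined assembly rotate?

No external torque acts about the common axis, so total angular momentum is conserved.
Taking A's sense as positive: L = (0.3890)(1480) = 575.7 kg·m²·rpm.
Combined I = 0.3890 + 0.06980 = 0.4588 kg·m².
ω_f = L / I = 575.7 / 0.4588 = 1255 rpm.

|ω_f| ≈ 1250 rpm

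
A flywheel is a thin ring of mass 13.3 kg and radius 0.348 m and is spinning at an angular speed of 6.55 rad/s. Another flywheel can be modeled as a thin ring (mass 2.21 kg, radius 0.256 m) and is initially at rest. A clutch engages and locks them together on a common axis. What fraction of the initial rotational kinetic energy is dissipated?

fraction ≈ 0.0825

The coupling torques are internal; angular momentum about the shared axis is conserved.
Moments of inertia: I_A = (13.3)(0.348)² = 1.611 kg·m²; I_B = (2.21)(0.256)² = 0.1448 kg·m².
Taking A's sense as positive: L = (1.611)(6.55) = 10.55 kg·m²·rad/s.
Combined I = 1.611 + 0.1448 = 1.756 kg·m².
ω_f = L / I = 10.55 / 1.756 = 6.010 rad/s.
KE_i = ½ΣIω² = 34.55 J; KE_f = ½(1.756)(6.010)² = 31.70 J.
Fraction dissipated = (KE_i − KE_f)/KE_i = 0.08250.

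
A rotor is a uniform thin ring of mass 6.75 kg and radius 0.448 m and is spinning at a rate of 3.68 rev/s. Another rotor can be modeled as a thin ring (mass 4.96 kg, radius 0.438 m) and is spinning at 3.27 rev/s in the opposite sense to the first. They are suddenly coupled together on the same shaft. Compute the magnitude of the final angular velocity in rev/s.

|ω_f| ≈ 0.813 rev/s

The coupling torques are internal; angular momentum about the shared axis is conserved.
Moments of inertia: I_A = (6.75)(0.448)² = 1.355 kg·m²; I_B = (4.96)(0.438)² = 0.9515 kg·m².
Taking A's sense as positive: L = (1.355)(3.68) − (0.9515)(3.27) = 1.874 kg·m²·rev/s.
Combined I = 1.355 + 0.9515 = 2.306 kg·m².
ω_f = L / I = 1.874 / 2.306 = 0.8125 rev/s.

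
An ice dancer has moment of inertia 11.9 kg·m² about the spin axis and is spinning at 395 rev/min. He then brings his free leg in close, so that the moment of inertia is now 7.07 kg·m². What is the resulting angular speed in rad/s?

ω₂ ≈ 69.6 rad/s

No external torque acts about the spin axis, so angular momentum is conserved.
ω₂ = I₁ω₁ / I₂ = (11.90)(395 rpm) / (7.070) = 664.9 rpm = 69.62 rad/s.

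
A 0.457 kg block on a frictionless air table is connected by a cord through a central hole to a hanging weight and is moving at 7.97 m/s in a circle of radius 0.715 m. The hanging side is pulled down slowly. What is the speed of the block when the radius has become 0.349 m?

The only horizontal force on the mass is along the cord (radial), so it exerts no torque about the hole and angular momentum m v r is conserved.
v₂ = v₁ r₁ / r₂ = (7.97)(0.715) / (0.349) = 16.33 m/s.

v₂ ≈ 16.3 m/s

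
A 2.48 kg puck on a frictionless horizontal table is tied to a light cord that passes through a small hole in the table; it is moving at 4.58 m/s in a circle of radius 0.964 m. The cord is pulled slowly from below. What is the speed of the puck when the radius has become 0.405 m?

Central (radial) force ⇒ zero torque about the center ⇒ m v r is constant.
v₂ = v₁ r₁ / r₂ = (4.58)(0.964) / (0.405) = 10.90 m/s.

v₂ ≈ 10.9 m/s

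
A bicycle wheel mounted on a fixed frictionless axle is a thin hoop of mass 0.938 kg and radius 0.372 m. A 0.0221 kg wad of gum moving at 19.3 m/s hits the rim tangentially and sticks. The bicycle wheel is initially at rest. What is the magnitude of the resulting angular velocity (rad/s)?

|ω_f| ≈ 1.19 rad/s

About the axle the impulsive forces during the collision are internal, so angular momentum about that axis is conserved.
I_p = (0.938)(0.372)² = 0.1298 kg·m². Taking the sense of the wad of gum's angular momentum as positive, L_{wad} = m v R = (0.0221)(19.3)(0.372) = 0.1587 kg·m²/s.
L_i = 0 + 0.1587 = 0.1587 kg·m²/s.
After sticking, I_f = I_p + m R² = 0.1298 + (0.0221)(0.372)² = 0.1329 kg·m².
ω_f = L_i / I_f = 0.1587 / 0.1329 = 1.194 rad/s.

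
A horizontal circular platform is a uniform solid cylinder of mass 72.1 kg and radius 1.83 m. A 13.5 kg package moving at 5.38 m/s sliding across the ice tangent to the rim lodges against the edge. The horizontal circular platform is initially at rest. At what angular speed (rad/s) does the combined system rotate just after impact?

The axle reaction passes through the central axle and exerts no torque about it; angular momentum about the central axle is conserved through the impact.
I_p = ½(72.1)(1.83)² = 120.7 kg·m². Taking the sense of the package's angular momentum as positive, L_{package} = m v R = (13.5)(5.38)(1.83) = 132.9 kg·m²/s.
L_i = 0 + 132.9 = 132.9 kg·m²/s.
After sticking, I_f = I_p + m R² = 120.7 + (13.5)(1.83)² = 165.9 kg·m².
ω_f = L_i / I_f = 132.9 / 165.9 = 0.8010 rad/s.

|ω_f| ≈ 0.801 rad/s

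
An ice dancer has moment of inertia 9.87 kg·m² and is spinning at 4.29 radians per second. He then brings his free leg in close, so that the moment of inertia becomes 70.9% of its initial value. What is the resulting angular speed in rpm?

With no external torque about the axis, L is conserved: I₁ω₁ = I₂ω₂.
I₂ = 0.709 × 9.87 = 6.998 kg·m².
ω₂ = I₁ω₁ / I₂ = (9.870)(4.29 rad/s) / (6.998) = 6.051 rad/s = 57.78 rpm.

ω₂ ≈ 57.8 rpm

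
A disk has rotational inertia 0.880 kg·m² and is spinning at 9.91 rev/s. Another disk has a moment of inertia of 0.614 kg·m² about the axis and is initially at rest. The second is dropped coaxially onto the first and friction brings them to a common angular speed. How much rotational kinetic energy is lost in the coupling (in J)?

ΔKE lost ≈ 701 J

The coupling torques are internal; angular momentum about the shared axis is conserved.
Taking A's sense as positive: L = (0.8800)(9.91) = 8.721 kg·m²·rev/s.
Combined I = 0.8800 + 0.6140 = 1.494 kg·m².
ω_f = L / I = 8.721 / 1.494 = 5.837 rev/s.
KE_i = ½ΣIω² = 1706 J; KE_f = ½(1.494)(36.68)² = 1005 J.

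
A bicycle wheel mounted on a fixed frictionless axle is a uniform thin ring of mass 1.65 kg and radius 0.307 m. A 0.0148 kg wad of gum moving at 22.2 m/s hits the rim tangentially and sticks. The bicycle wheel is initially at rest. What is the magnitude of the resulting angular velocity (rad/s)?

|ω_f| ≈ 0.643 rad/s

About the axle the impulsive forces during the collision are internal, so angular momentum about that axis is conserved.
I_p = (1.65)(0.307)² = 0.1555 kg·m². Taking the sense of the wad of gum's angular momentum as positive, L_{wad} = m v R = (0.0148)(22.2)(0.307) = 0.1009 kg·m²/s.
L_i = 0 + 0.1009 = 0.1009 kg·m²/s.
After sticking, I_f = I_p + m R² = 0.1555 + (0.0148)(0.307)² = 0.1569 kg·m².
ω_f = L_i / I_f = 0.1009 / 0.1569 = 0.6429 rad/s.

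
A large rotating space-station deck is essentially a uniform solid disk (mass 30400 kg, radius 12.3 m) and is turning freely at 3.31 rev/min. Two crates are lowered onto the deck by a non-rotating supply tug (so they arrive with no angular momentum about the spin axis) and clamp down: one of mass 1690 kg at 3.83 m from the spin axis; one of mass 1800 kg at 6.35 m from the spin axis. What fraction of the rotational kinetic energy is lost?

fraction ≈ 0.0406

No external torque acts about the spin axis; L_before = L_after.
I_p = ½(30400)(12.3)² = 2.300e+06 kg·m².
Added inertia Σmr² = (1690)(3.83)² + (1800)(6.35)² = 97370 kg·m²; I_f = 2.300e+06 + 97370 = 2.397e+06 kg·m².
ω_f = I_p ω_i / I_f = (2.300e+06)(3.31) / 2.397e+06 = 3.176 rpm.
KE_i = ½(2.300e+06)(0.3466 rad/s)² = 1.381e+05 J; KE_f = ½(2.397e+06)(0.3325)² = 1.325e+05 J.
Fraction lost = 0.04062.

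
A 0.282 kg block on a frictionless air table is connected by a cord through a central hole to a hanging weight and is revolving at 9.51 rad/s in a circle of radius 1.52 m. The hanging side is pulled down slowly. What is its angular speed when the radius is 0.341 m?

ω₂ ≈ 189 rad/s

No torque about the axis ⇒ m r₁² ω₁ = m r₂² ω₂.
ω₂ = ω₁ (r₁/r₂)² = (9.51)(1.52/0.341)² = 189.0 rad/s.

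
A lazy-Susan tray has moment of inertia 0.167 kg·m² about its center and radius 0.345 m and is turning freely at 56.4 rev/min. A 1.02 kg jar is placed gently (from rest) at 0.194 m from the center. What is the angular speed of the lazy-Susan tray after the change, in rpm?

ω_f ≈ 45.9 rpm

No external torque acts about the center; L_before = L_after.
Added inertia Σmr² = (1.02)(0.194)² = 0.03839 kg·m²; I_f = 0.1670 + 0.03839 = 0.2054 kg·m².
ω_f = I_p ω_i / I_f = (0.1670)(56.4) / 0.2054 = 45.86 rpm.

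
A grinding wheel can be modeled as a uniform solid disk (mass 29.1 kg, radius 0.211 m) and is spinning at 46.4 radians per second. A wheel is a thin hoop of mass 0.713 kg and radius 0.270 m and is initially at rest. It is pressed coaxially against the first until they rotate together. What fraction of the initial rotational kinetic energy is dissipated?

fraction ≈ 0.0743

The coupling torques are internal; angular momentum about the shared axis is conserved.
Moments of inertia: I_A = ½(29.1)(0.211)² = 0.6478 kg·m²; I_B = (0.713)(0.270)² = 0.05198 kg·m².
Taking A's sense as positive: L = (0.6478)(46.4) = 30.06 kg·m²·rad/s.
Combined I = 0.6478 + 0.05198 = 0.6998 kg·m².
ω_f = L / I = 30.06 / 0.6998 = 42.95 rad/s.
KE_i = ½ΣIω² = 697.3 J; KE_f = ½(0.6998)(42.95)² = 645.5 J.
Fraction dissipated = (KE_i − KE_f)/KE_i = 0.07428.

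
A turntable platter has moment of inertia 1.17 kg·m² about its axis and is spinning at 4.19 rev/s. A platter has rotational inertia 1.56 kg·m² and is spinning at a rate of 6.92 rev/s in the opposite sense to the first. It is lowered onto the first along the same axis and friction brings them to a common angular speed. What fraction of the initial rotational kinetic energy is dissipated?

fraction ≈ 0.866

The coupling torques are internal; angular momentum about the shared axis is conserved.
Taking A's sense as positive: L = (1.170)(4.19) − (1.560)(6.92) = -5.893 kg·m²·rev/s.
Combined I = 1.170 + 1.560 = 2.730 kg·m².
ω_f = L / I = -5.893 / 2.730 = -2.159 rev/s.
KE_i = ½ΣIω² = 1880 J; KE_f = ½(2.730)(13.56)² = 251.1 J.
Fraction dissipated = (KE_i − KE_f)/KE_i = 0.8664.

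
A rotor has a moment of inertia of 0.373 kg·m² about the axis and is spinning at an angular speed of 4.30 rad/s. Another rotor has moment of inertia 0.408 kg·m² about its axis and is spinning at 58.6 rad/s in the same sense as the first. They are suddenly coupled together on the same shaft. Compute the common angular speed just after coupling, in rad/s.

The coupling torques are internal; angular momentum about the shared axis is conserved.
Taking A's sense as positive: L = (0.3730)(4.30) + (0.4080)(58.6) = 25.51 kg·m²·rad/s.
Combined I = 0.3730 + 0.4080 = 0.7810 kg·m².
ω_f = L / I = 25.51 / 0.7810 = 32.67 rad/s.

|ω_f| ≈ 32.7 rad/s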